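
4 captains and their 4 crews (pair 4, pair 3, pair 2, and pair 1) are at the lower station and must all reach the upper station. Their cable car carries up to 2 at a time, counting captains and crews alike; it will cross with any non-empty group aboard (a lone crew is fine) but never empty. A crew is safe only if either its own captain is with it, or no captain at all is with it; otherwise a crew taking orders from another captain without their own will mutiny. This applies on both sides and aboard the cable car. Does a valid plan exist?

No

Following every safe sequence of crossings from the start, the most of the 8 that can be at the upper station as the cable car arrives there on crossings 1, 3, 5 is 2, 3, 4 respectively; the best ever achieved is 4 of 8.
From crossing 7 on, no configuration arises that was not already reachable earlier: only 44 distinct safe configurations (who is on which side, and where the cable car is) can ever be reached, none of them has everyone across, and every continuation just revisits them. So no valid plan exists.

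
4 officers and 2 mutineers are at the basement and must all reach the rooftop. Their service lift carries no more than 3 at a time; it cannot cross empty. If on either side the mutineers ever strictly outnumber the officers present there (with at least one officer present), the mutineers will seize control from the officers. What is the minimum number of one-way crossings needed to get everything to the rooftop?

5

Counting alone: each trip to the rooftop takes at most 3 across and each return brings at least 1 back, so after t trips out (and t−1 returns) at most 3t − (t−1) of the 6 are across; that first reaches 6 at t = 3, so at least 5 crossings are needed.
The plan below uses exactly 5 crossings, so it is optimal:
1. 2 mutineers → the rooftop.  (the basement: 4O 0M; the rooftop: 0O 2M)
2. 1 mutineer ← the basement.  (the basement: 4O 1M; the rooftop: 0O 1M)
3. 2 officers and 1 mutineer → the rooftop.  (the basement: 2O 0M; the rooftop: 2O 2M)
4. 1 mutineer ← the basement.  (the basement: 2O 1M; the rooftop: 2O 1M)
5. 2 officers and 1 mutineer → the rooftop.  (the basement: 0O 0M; the rooftop: 4O 2M)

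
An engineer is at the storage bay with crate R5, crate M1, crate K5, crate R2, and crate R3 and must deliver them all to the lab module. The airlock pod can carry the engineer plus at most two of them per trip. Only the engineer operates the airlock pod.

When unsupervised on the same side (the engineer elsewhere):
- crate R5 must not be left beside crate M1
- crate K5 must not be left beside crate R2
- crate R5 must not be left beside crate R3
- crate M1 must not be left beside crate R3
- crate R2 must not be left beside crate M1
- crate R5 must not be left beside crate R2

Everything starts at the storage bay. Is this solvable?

Whatever the first load, the items left behind include a forbidden pair without the engineer. No opening move is safe, so no plan exists.

No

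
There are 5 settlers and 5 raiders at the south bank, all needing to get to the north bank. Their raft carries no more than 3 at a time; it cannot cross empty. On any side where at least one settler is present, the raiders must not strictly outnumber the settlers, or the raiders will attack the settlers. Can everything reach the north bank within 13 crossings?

Yes

Yes — this plan uses 11 crossings (≤ 13):
1. 2 raiders → the north bank.  (the south bank: 5S 3R; the north bank: 0S 2R)
2. 1 raider ← the south bank.  (the south bank: 5S 4R; the north bank: 0S 1R)
3. 3 raiders → the north bank.  (the south bank: 5S 1R; the north bank: 0S 4R)
4. 1 raider ← the south bank.  (the south bank: 5S 2R; the north bank: 0S 3R)
5. 3 settlers → the north bank.  (the south bank: 2S 2R; the north bank: 3S 3R)
6. 1 settler and 1 raider ← the south bank.  (the south bank: 3S 3R; the north bank: 2S 2R)
7. 3 settlers → the north bank.  (the south bank: 0S 3R; the north bank: 5S 2R)
8. 1 raider ← the south bank.  (the south bank: 0S 4R; the north bank: 5S 1R)
9. 2 raiders → the north bank.  (the south bank: 0S 2R; the north bank: 5S 3R)
10. 1 raider ← the south bank.  (the south bank: 0S 3R; the north bank: 5S 2R)
11. 3 raiders → the north bank.  (the south bank: 0S 0R; the north bank: 5S 5R)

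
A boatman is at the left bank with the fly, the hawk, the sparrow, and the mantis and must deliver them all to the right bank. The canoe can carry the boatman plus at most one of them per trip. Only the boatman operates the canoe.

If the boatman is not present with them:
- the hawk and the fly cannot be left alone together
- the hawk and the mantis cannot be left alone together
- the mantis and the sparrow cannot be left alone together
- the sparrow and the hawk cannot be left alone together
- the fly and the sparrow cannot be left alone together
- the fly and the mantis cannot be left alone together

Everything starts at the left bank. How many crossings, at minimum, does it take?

impossible

Whatever the first load, the items left behind include a forbidden pair without the boatman. No opening move is safe, so no plan exists.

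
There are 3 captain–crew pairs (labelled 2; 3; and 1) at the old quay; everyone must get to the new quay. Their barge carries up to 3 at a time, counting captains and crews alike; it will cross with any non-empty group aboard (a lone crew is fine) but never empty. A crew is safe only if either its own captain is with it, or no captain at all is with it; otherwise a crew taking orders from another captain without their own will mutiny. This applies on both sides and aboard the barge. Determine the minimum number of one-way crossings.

Counting alone: each trip to the new quay takes at most 3 across and each return brings at least 1 back, so after t trips out (and t−1 returns) at most 3t − (t−1) of the 6 are across; that first reaches 6 at t = 3, so at least 5 crossings are needed.
The plan below uses exactly 5 crossings, so it is optimal:
1. captain 2 and crew 2 cross → the new quay.
2. captain 2 crosses ← the old quay.
3. captain 1, captain 2, and captain 3 cross → the new quay.
4. crew 2 crosses ← the old quay.
5. crew 1, crew 2, and crew 3 cross → the new quay.

5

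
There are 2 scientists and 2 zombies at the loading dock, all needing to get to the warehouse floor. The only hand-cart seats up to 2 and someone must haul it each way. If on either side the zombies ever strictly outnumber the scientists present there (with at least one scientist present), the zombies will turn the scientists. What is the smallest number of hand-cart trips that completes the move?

5

Counting alone: each trip to the warehouse floor takes at most 2 across and each return brings at least 1 back, so after t trips out (and t−1 returns) at most 2t − (t−1) of the 4 are across; that first reaches 4 at t = 3, so at least 5 crossings are needed.
The plan below uses exactly 5 crossings, so it is optimal:
1. 2 zombies → the warehouse floor.  (the loading dock: 2S 0Z; the warehouse floor: 0S 2Z)
2. 1 zombie ← the loading dock.  (the loading dock: 2S 1Z; the warehouse floor: 0S 1Z)
3. 2 scientists → the warehouse floor.  (the loading dock: 0S 1Z; the warehouse floor: 2S 1Z)
4. 1 zombie ← the loading dock.  (the loading dock: 0S 2Z; the warehouse floor: 2S 0Z)
5. 2 zombies → the warehouse floor.  (the loading dock: 0S 0Z; the warehouse floor: 2S 2Z)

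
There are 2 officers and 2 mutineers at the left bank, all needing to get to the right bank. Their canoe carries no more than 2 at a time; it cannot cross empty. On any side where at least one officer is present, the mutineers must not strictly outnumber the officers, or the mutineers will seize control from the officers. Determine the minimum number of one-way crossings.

5

Counting alone: each trip to the right bank takes at most 2 across and each return brings at least 1 back, so after t trips out (and t−1 returns) at most 2t − (t−1) of the 4 are across; that first reaches 4 at t = 3, so at least 5 crossings are needed.
The plan below uses exactly 5 crossings, so it is optimal:
1. 2 mutineers → the right bank.  (the left bank: 2O 0M; the right bank: 0O 2M)
2. 1 mutineer ← the left bank.  (the left bank: 2O 1M; the right bank: 0O 1M)
3. 2 officers → the right bank.  (the left bank: 0O 1M; the right bank: 2O 1M)
4. 1 mutineer ← the left bank.  (the left bank: 0O 2M; the right bank: 2O 0M)
5. 2 mutineers → the right bank.  (the left bank: 0O 0M; the right bank: 2O 2M)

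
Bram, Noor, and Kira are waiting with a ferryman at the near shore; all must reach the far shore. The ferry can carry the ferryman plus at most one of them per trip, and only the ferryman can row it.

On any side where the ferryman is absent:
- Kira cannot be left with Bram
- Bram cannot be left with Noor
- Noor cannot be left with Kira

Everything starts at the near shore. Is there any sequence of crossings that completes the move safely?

No

Whatever the first load, the items left behind include a forbidden pair without the ferryman. No opening move is safe, so no plan exists.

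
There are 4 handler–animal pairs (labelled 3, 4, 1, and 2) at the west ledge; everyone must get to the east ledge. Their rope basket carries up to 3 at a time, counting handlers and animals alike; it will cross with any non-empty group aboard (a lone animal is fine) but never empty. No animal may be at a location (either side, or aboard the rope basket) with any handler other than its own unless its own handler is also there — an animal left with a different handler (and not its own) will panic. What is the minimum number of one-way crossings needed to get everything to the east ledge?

9

Counting alone: each trip to the east ledge takes at most 3 across and each return brings at least 1 back, so after t trips out (and t−1 returns) at most 3t − (t−1) of the 8 are across; that first reaches 8 at t = 4, so at least 7 crossings are needed.
The safety rule pushes this higher. Following every safe sequence of crossings, the most of the 8 that can be at the east ledge as the rope basket arrives there on crossing 7 is 7 — never all 8.
So no plan with fewer than 9 crossings exists, and this one achieves 9:
1. animal 3 and handler 3 cross → the east ledge.
2. handler 3 crosses ← the west ledge.
3. animal 4, handler 3, and handler 4 cross → the east ledge.
4. animal 3 and handler 3 cross ← the west ledge.
5. handler 1, handler 2, and handler 3 cross → the east ledge.
6. animal 4 crosses ← the west ledge.
7. animal 3 and animal 4 cross → the east ledge.
8. animal 3 crosses ← the west ledge.
9. animal 1, animal 2, and animal 3 cross → the east ledge.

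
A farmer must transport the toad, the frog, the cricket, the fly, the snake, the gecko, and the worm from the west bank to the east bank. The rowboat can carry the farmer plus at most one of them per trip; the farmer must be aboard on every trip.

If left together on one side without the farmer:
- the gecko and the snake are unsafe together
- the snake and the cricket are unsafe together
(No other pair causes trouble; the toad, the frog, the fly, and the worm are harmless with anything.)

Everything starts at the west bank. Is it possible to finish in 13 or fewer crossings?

Counting alone: the farmer can take at most 1 across per trip to the east bank, so moving all 7 needs at least 7 loaded trips out, with a return between consecutive ones — at least 13 crossings.
The safety rule pushes this higher. Following every safe sequence of crossings, the most of the 7 that can be at the east bank as the rowboat arrives there on crossing 13 is 6 — never all 7.
So the move cannot be finished within 13 crossings. (The shortest complete plan takes 15:)
1. Farmer goes to the east bank with the snake.  [the west bank: the cricket, the fly, the frog, the gecko, the toad, the worm | the east bank: the snake]
2. Farmer goes back to the west bank alone.  [the west bank: the cricket, the fly, the frog, the gecko, the toad, the worm | the east bank: the snake]
3. Farmer goes to the east bank with the toad.  [the west bank: the cricket, the fly, the frog, the gecko, the worm | the east bank: the snake, the toad]
4. Farmer goes back to the west bank alone.  [the west bank: the cricket, the fly, the frog, the gecko, the worm | the east bank: the snake, the toad]
5. Farmer goes to the east bank with the frog.  [the west bank: the cricket, the fly, the gecko, the worm | the east bank: the frog, the snake, the toad]
6. Farmer goes back to the west bank alone.  [the west bank: the cricket, the fly, the gecko, the worm | the east bank: the frog, the snake, the toad]
7. Farmer goes to the east bank with the cricket.  [the west bank: the fly, the gecko, the worm | the east bank: the cricket, the frog, the snake, the toad]
8. Farmer goes back to the west bank with the snake.  [the west bank: the fly, the gecko, the snake, the worm | the east bank: the cricket, the frog, the toad]
9. Farmer goes to the east bank with the gecko.  [the west bank: the fly, the snake, the worm | the east bank: the cricket, the frog, the gecko, the toad]
10. Farmer goes back to the west bank alone.  [the west bank: the fly, the snake, the worm | the east bank: the cricket, the frog, the gecko, the toad]
11. Farmer goes to the east bank with the fly.  [the west bank: the snake, the worm | the east bank: the cricket, the fly, the frog, the gecko, the toad]
12. Farmer goes back to the west bank alone.  [the west bank: the snake, the worm | the east bank: the cricket, the fly, the frog, the gecko, the toad]
13. Farmer goes to the east bank with the worm.  [the west bank: the snake | the east bank: the cricket, the fly, the frog, the gecko, the toad, the worm]
14. Farmer goes back to the west bank alone.  [the west bank: the snake | the east bank: the cricket, the fly, the frog, the gecko, the toad, the worm]
15. Farmer goes to the east bank with the snake.  [the west bank: — | the east bank: the cricket, the fly, the frog, the gecko, the snake, the toad, the worm]

No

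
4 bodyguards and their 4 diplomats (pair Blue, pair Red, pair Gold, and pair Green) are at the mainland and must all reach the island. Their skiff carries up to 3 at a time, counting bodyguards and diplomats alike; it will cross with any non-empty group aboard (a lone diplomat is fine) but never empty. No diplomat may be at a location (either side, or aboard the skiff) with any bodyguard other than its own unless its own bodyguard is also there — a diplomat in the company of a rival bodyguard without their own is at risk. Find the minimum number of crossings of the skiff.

9

Counting alone: each trip to the island takes at most 3 across and each return brings at least 1 back, so after t trips out (and t−1 returns) at most 3t − (t−1) of the 8 are across; that first reaches 8 at t = 4, so at least 7 crossings are needed.
The safety rule pushes this higher. Following every safe sequence of crossings, the most of the 8 that can be at the island as the skiff arrives there on crossing 7 is 7 — never all 8.
So no plan with fewer than 9 crossings exists, and this one achieves 9:
1. bodyguard Blue and diplomat Blue cross → the island.
2. bodyguard Blue crosses ← the mainland.
3. bodyguard Blue, bodyguard Red, and diplomat Red cross → the island.
4. bodyguard Blue and diplomat Blue cross ← the mainland.
5. bodyguard Blue, bodyguard Gold, and bodyguard Green cross → the island.
6. diplomat Red crosses ← the mainland.
7. diplomat Blue and diplomat Red cross → the island.
8. diplomat Blue crosses ← the mainland.
9. diplomat Blue, diplomat Gold, and diplomat Green cross → the island.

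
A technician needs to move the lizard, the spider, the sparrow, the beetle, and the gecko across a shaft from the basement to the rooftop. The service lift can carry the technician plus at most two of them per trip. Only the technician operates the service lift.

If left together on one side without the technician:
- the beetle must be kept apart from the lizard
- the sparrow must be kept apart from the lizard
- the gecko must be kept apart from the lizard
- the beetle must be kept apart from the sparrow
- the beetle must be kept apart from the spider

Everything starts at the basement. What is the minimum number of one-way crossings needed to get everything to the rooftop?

7

Counting alone: the technician can take at most 2 across per trip to the rooftop, so moving all 5 needs at least 3 loaded trips out, with a return between consecutive ones — at least 5 crossings.
The safety rule pushes this higher. Following every safe sequence of crossings, the most of the 5 that can be at the rooftop as the service lift arrives there on crossing 5 is 4 — never all 5.
So no plan with fewer than 7 crossings exists, and this one achieves 7:
1. Technician goes to the rooftop with the beetle and the lizard.  [the basement: the gecko, the sparrow, the spider | the rooftop: the beetle, the lizard]
2. Technician goes back to the basement with the lizard.  [the basement: the gecko, the lizard, the sparrow, the spider | the rooftop: the beetle]
3. Technician goes to the rooftop with the lizard and the spider.  [the basement: the gecko, the sparrow | the rooftop: the beetle, the lizard, the spider]
4. Technician goes back to the basement with the beetle.  [the basement: the beetle, the gecko, the sparrow | the rooftop: the lizard, the spider]
5. Technician goes to the rooftop with the gecko and the sparrow.  [the basement: the beetle | the rooftop: the gecko, the lizard, the sparrow, the spider]
6. Technician goes back to the basement with the lizard.  [the basement: the beetle, the lizard | the rooftop: the gecko, the sparrow, the spider]
7. Technician goes to the rooftop with the beetle and the lizard.  [the basement: — | the rooftop: the beetle, the gecko, the lizard, the sparrow, the spider]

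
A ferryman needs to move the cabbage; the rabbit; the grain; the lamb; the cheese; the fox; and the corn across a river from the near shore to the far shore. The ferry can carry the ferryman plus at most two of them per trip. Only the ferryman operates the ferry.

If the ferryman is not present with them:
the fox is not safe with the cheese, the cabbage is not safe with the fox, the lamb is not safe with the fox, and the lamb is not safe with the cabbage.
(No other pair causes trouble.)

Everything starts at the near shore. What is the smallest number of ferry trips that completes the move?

Counting alone: the ferryman can take at most 2 across per trip to the far shore, so moving all 7 needs at least 4 loaded trips out, with a return between consecutive ones — at least 7 crossings.
The safety rule pushes this higher. Following every safe sequence of crossings, the most of the 7 that can be at the far shore as the ferry arrives there on crossings 7, 9 is 5, 6 respectively — never all 7.
So no plan with fewer than 11 crossings exists, and this one achieves 11:
1. Ferryman goes to the far shore with the cabbage and the fox.
2. Ferryman goes back to the near shore with the cabbage.
3. Ferryman goes to the far shore with the cabbage and the rabbit.
4. Ferryman goes back to the near shore with the cabbage.
5. Ferryman goes to the far shore with the cabbage and the grain.
6. Ferryman goes back to the near shore with the cabbage.
7. Ferryman goes to the far shore with the cabbage and the cheese.
8. Ferryman goes back to the near shore with the fox.
9. Ferryman goes to the far shore with the corn and the lamb.
10. Ferryman goes back to the near shore with the cabbage.
11. Ferryman goes to the far shore with the cabbage and the fox.

11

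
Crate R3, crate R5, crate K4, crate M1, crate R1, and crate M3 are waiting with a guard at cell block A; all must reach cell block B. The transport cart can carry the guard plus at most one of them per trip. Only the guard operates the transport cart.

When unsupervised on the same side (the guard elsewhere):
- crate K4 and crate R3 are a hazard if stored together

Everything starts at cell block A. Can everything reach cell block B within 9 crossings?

Counting alone: the guard can take at most 1 across per trip to cell block B, so moving all 6 needs at least 6 loaded trips out, with a return between consecutive ones — at least 11 crossings.
Since 9 < 11, 9 crossings cannot be enough. (The shortest complete plan in fact takes 11:)
1. Guard goes to cell block B with crate R3.  [cell block A: crate K4, crate M1, crate M3, crate R1, crate R5 | cell block B: crate R3]
2. Guard goes back to cell block A alone.  [cell block A: crate K4, crate M1, crate M3, crate R1, crate R5 | cell block B: crate R3]
3. Guard goes to cell block B with crate R5.  [cell block A: crate K4, crate M1, crate M3, crate R1 | cell block B: crate R3, crate R5]
4. Guard goes back to cell block A alone.  [cell block A: crate K4, crate M1, crate M3, crate R1 | cell block B: crate R3, crate R5]
5. Guard goes to cell block B with crate M1.  [cell block A: crate K4, crate M3, crate R1 | cell block B: crate M1, crate R3, crate R5]
6. Guard goes back to cell block A alone.  [cell block A: crate K4, crate M3, crate R1 | cell block B: crate M1, crate R3, crate R5]
7. Guard goes to cell block B with crate R1.  [cell block A: crate K4, crate M3 | cell block B: crate M1, crate R1, crate R3, crate R5]
8. Guard goes back to cell block A alone.  [cell block A: crate K4, crate M3 | cell block B: crate M1, crate R1, crate R3, crate R5]
9. Guard goes to cell block B with crate M3.  [cell block A: crate K4 | cell block B: crate M1, crate M3, crate R1, crate R3, crate R5]
10. Guard goes back to cell block A alone.  [cell block A: crate K4 | cell block B: crate M1, crate M3, crate R1, crate R3, crate R5]
11. Guard goes to cell block B with crate K4.  [cell block A: — | cell block B: crate K4, crate M1, crate M3, crate R1, crate R3, crate R5]

No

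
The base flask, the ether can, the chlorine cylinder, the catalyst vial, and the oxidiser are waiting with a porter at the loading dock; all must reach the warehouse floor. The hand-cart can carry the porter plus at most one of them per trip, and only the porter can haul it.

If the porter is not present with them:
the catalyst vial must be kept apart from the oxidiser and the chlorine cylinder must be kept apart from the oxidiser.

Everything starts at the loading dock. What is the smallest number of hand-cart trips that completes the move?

11

Counting alone: the porter can take at most 1 across per trip to the warehouse floor, so moving all 5 needs at least 5 loaded trips out, with a return between consecutive ones — at least 9 crossings.
The safety rule pushes this higher. Following every safe sequence of crossings, the most of the 5 that can be at the warehouse floor as the hand-cart arrives there on crossing 9 is 4 — never all 5.
So no plan with fewer than 11 crossings exists, and this one achieves 11:
1. Porter goes to the warehouse floor with the oxidiser.  [the loading dock: the base flask, the catalyst vial, the chlorine cylinder, the ether can | the warehouse floor: the oxidiser]
2. Porter goes back to the loading dock alone.  [the loading dock: the base flask, the catalyst vial, the chlorine cylinder, the ether can | the warehouse floor: the oxidiser]
3. Porter goes to the warehouse floor with the base flask.  [the loading dock: the catalyst vial, the chlorine cylinder, the ether can | the warehouse floor: the base flask, the oxidiser]
4. Porter goes back to the loading dock alone.  [the loading dock: the catalyst vial, the chlorine cylinder, the ether can | the warehouse floor: the base flask, the oxidiser]
5. Porter goes to the warehouse floor with the ether can.  [the loading dock: the catalyst vial, the chlorine cylinder | the warehouse floor: the base flask, the ether can, the oxidiser]
6. Porter goes back to the loading dock alone.  [the loading dock: the catalyst vial, the chlorine cylinder | the warehouse floor: the base flask, the ether can, the oxidiser]
7. Porter goes to the warehouse floor with the chlorine cylinder.  [the loading dock: the catalyst vial | the warehouse floor: the base flask, the chlorine cylinder, the ether can, the oxidiser]
8. Porter goes back to the loading dock with the oxidiser.  [the loading dock: the catalyst vial, the oxidiser | the warehouse floor: the base flask, the chlorine cylinder, the ether can]
9. Porter goes to the warehouse floor with the catalyst vial.  [the loading dock: the oxidiser | the warehouse floor: the base flask, the catalyst vial, the chlorine cylinder, the ether can]
10. Porter goes back to the loading dock alone.  [the loading dock: the oxidiser | the warehouse floor: the base flask, the catalyst vial, the chlorine cylinder, the ether can]
11. Porter goes to the warehouse floor with the oxidiser.  [the loading dock: — | the warehouse floor: the base flask, the catalyst vial, the chlorine cylinder, the ether can, the oxidiser]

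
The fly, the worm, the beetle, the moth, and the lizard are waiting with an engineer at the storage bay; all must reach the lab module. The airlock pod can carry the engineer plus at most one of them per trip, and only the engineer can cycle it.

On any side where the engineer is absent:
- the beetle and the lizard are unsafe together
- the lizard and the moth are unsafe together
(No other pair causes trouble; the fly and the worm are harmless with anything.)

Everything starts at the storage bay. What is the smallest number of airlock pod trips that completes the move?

Counting alone: the engineer can take at most 1 across per trip to the lab module, so moving all 5 needs at least 5 loaded trips out, with a return between consecutive ones — at least 9 crossings.
The safety rule pushes this higher. Following every safe sequence of crossings, the most of the 5 that can be at the lab module as the airlock pod arrives there on crossing 9 is 4 — never all 5.
So no plan with fewer than 11 crossings exists, and this one achieves 11:
1. Engineer goes to the lab module with the lizard.  [the storage bay: the beetle, the fly, the moth, the worm | the lab module: the lizard]
2. Engineer goes back to the storage bay alone.  [the storage bay: the beetle, the fly, the moth, the worm | the lab module: the lizard]
3. Engineer goes to the lab module with the fly.  [the storage bay: the beetle, the moth, the worm | the lab module: the fly, the lizard]
4. Engineer goes back to the storage bay alone.  [the storage bay: the beetle, the moth, the worm | the lab module: the fly, the lizard]
5. Engineer goes to the lab module with the worm.  [the storage bay: the beetle, the moth | the lab module: the fly, the lizard, the worm]
6. Engineer goes back to the storage bay alone.  [the storage bay: the beetle, the moth | the lab module: the fly, the lizard, the worm]
7. Engineer goes to the lab module with the beetle.  [the storage bay: the moth | the lab module: the beetle, the fly, the lizard, the worm]
8. Engineer goes back to the storage bay with the lizard.  [the storage bay: the lizard, the moth | the lab module: the beetle, the fly, the worm]
9. Engineer goes to the lab module with the moth.  [the storage bay: the lizard | the lab module: the beetle, the fly, the moth, the worm]
10. Engineer goes back to the storage bay alone.  [the storage bay: the lizard | the lab module: the beetle, the fly, the moth, the worm]
11. Engineer goes to the lab module with the lizard.  [the storage bay: — | the lab module: the beetle, the fly, the lizard, the moth, the worm]

11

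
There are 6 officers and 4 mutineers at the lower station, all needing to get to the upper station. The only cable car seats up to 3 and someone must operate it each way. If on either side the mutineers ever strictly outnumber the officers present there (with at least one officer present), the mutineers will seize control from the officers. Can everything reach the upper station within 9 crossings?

Yes — this plan uses 9 crossings (≤ 9):
1. 2 mutineers → the upper station.  (the lower station: 6O 2M; the upper station: 0O 2M)
2. 1 mutineer ← the lower station.  (the lower station: 6O 3M; the upper station: 0O 1M)
3. 3 mutineers → the upper station.  (the lower station: 6O 0M; the upper station: 0O 4M)
4. 1 mutineer ← the lower station.  (the lower station: 6O 1M; the upper station: 0O 3M)
5. 3 officers → the upper station.  (the lower station: 3O 1M; the upper station: 3O 3M)
6. 1 mutineer ← the lower station.  (the lower station: 3O 2M; the upper station: 3O 2M)
7. 1 officer and 2 mutineers → the upper station.  (the lower station: 2O 0M; the upper station: 4O 4M)
8. 1 mutineer ← the lower station.  (the lower station: 2O 1M; the upper station: 4O 3M)
9. 2 officers and 1 mutineer → the upper station.  (the lower station: 0O 0M; the upper station: 6O 4M)

Yes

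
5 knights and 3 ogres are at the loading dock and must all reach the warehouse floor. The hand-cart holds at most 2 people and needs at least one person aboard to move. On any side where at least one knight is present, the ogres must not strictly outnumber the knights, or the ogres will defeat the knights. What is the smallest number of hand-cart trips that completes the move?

13

Counting alone: each trip to the warehouse floor takes at most 2 across and each return brings at least 1 back, so after t trips out (and t−1 returns) at most 2t − (t−1) of the 8 are across; that first reaches 8 at t = 7, so at least 13 crossings are needed.
The plan below uses exactly 13 crossings, so it is optimal:
1. 2 ogres → the warehouse floor.  (the loading dock: 5K 1O; the warehouse floor: 0K 2O)
2. 1 ogre ← the loading dock.  (the loading dock: 5K 2O; the warehouse floor: 0K 1O)
3. 2 ogres → the warehouse floor.  (the loading dock: 5K 0O; the warehouse floor: 0K 3O)
4. 1 ogre ← the loading dock.  (the loading dock: 5K 1O; the warehouse floor: 0K 2O)
5. 2 knights → the warehouse floor.  (the loading dock: 3K 1O; the warehouse floor: 2K 2O)
6. 1 ogre ← the loading dock.  (the loading dock: 3K 2O; the warehouse floor: 2K 1O)
7. 1 knight and 1 ogre → the warehouse floor.  (the loading dock: 2K 1O; the warehouse floor: 3K 2O)
8. 1 ogre ← the loading dock.  (the loading dock: 2K 2O; the warehouse floor: 3K 1O)
9. 2 ogres → the warehouse floor.  (the loading dock: 2K 0O; the warehouse floor: 3K 3O)
10. 1 ogre ← the loading dock.  (the loading dock: 2K 1O; the warehouse floor: 3K 2O)
11. 1 knight and 1 ogre → the warehouse floor.  (the loading dock: 1K 0O; the warehouse floor: 4K 3O)
12. 1 ogre ← the loading dock.  (the loading dock: 1K 1O; the warehouse floor: 4K 2O)
13. 1 knight and 1 ogre → the warehouse floor.  (the loading dock: 0K 0O; the warehouse floor: 5K 3O)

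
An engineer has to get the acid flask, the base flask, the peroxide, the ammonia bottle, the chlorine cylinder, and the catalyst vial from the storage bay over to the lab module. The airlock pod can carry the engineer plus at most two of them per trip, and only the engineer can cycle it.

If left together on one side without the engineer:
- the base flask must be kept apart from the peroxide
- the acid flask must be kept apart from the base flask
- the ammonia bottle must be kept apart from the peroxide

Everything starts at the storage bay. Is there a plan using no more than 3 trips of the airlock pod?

Counting alone: the engineer can take at most 2 across per trip to the lab module, so moving all 6 needs at least 3 loaded trips out, with a return between consecutive ones — at least 5 crossings.
Since 3 < 5, 3 crossings cannot be enough. (The shortest complete plan in fact takes 5:)
1. Engineer goes to the lab module with the acid flask and the peroxide.  [the storage bay: the ammonia bottle, the base flask, the catalyst vial, the chlorine cylinder | the lab module: the acid flask, the peroxide]
2. Engineer goes back to the storage bay alone.  [the storage bay: the ammonia bottle, the base flask, the catalyst vial, the chlorine cylinder | the lab module: the acid flask, the peroxide]
3. Engineer goes to the lab module with the catalyst vial and the chlorine cylinder.  [the storage bay: the ammonia bottle, the base flask | the lab module: the acid flask, the catalyst vial, the chlorine cylinder, the peroxide]
4. Engineer goes back to the storage bay alone.  [the storage bay: the ammonia bottle, the base flask | the lab module: the acid flask, the catalyst vial, the chlorine cylinder, the peroxide]
5. Engineer goes to the lab module with the ammonia bottle and the base flask.  [the storage bay: — | the lab module: the acid flask, the ammonia bottle, the base flask, the catalyst vial, the chlorine cylinder, the peroxide]

No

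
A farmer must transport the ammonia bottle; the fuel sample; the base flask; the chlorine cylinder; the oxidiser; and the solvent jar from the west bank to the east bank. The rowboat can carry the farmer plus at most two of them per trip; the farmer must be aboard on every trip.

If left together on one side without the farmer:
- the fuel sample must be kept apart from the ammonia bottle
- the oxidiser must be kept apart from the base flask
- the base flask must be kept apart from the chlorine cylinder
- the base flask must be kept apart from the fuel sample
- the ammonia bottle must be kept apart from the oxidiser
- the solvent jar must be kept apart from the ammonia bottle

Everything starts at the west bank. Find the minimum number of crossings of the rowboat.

Counting alone: the farmer can take at most 2 across per trip to the east bank, so moving all 6 needs at least 3 loaded trips out, with a return between consecutive ones — at least 5 crossings.
The safety rule pushes this higher. Following every safe sequence of crossings, the most of the 6 that can be at the east bank as the rowboat arrives there on crossing 5 is 4 — never all 6.
So no plan with fewer than 7 crossings exists, and this one achieves 7:
1. Farmer goes to the east bank with the ammonia bottle and the base flask.  [the west bank: the chlorine cylinder, the fuel sample, the oxidiser, the solvent jar | the east bank: the ammonia bottle, the base flask]
2. Farmer goes back to the west bank alone.  [the west bank: the chlorine cylinder, the fuel sample, the oxidiser, the solvent jar | the east bank: the ammonia bottle, the base flask]
3. Farmer goes to the east bank with the chlorine cylinder and the fuel sample.  [the west bank: the oxidiser, the solvent jar | the east bank: the ammonia bottle, the base flask, the chlorine cylinder, the fuel sample]
4. Farmer goes back to the west bank with the ammonia bottle and the base flask.  [the west bank: the ammonia bottle, the base flask, the oxidiser, the solvent jar | the east bank: the chlorine cylinder, the fuel sample]
5. Farmer goes to the east bank with the oxidiser and the solvent jar.  [the west bank: the ammonia bottle, the base flask | the east bank: the chlorine cylinder, the fuel sample, the oxidiser, the solvent jar]
6. Farmer goes back to the west bank alone.  [the west bank: the ammonia bottle, the base flask | the east bank: the chlorine cylinder, the fuel sample, the oxidiser, the solvent jar]
7. Farmer goes to the east bank with the ammonia bottle and the base flask.  [the west bank: — | the east bank: the ammonia bottle, the base flask, the chlorine cylinder, the fuel sample, the oxidiser, the solvent jar]

7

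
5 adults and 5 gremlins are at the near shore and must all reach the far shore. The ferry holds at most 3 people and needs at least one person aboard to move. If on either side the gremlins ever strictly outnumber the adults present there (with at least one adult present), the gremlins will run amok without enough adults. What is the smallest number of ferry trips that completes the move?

11

Counting alone: each trip to the far shore takes at most 3 across and each return brings at least 1 back, so after t trips out (and t−1 returns) at most 3t − (t−1) of the 10 are across; that first reaches 10 at t = 5, so at least 9 crossings are needed.
The safety rule pushes this higher. Following every safe sequence of crossings, the most of the 10 that can be at the far shore as the ferry arrives there on crossing 9 is 9 — never all 10.
So no plan with fewer than 11 crossings exists, and this one achieves 11:
1. 2 gremlins → the far shore.  (the near shore: 5A 3G; the far shore: 0A 2G)
2. 1 gremlin ← the near shore.  (the near shore: 5A 4G; the far shore: 0A 1G)
3. 3 gremlins → the far shore.  (the near shore: 5A 1G; the far shore: 0A 4G)
4. 1 gremlin ← the near shore.  (the near shore: 5A 2G; the far shore: 0A 3G)
5. 3 adults → the far shore.  (the near shore: 2A 2G; the far shore: 3A 3G)
6. 1 adult and 1 gremlin ← the near shore.  (the near shore: 3A 3G; the far shore: 2A 2G)
7. 3 adults → the far shore.  (the near shore: 0A 3G; the far shore: 5A 2G)
8. 1 gremlin ← the near shore.  (the near shore: 0A 4G; the far shore: 5A 1G)
9. 2 gremlins → the far shore.  (the near shore: 0A 2G; the far shore: 5A 3G)
10. 1 gremlin ← the near shore.  (the near shore: 0A 3G; the far shore: 5A 2G)
11. 3 gremlins → the far shore.  (the near shore: 0A 0G; the far shore: 5A 5G)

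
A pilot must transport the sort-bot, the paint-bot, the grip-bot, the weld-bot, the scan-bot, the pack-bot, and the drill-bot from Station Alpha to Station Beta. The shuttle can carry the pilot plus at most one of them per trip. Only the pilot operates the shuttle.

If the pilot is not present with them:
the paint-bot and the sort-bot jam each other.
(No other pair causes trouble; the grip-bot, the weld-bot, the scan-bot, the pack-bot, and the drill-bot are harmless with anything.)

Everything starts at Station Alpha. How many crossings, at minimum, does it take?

Counting alone: the pilot can take at most 1 across per trip to Station Beta, so moving all 7 needs at least 7 loaded trips out, with a return between consecutive ones — at least 13 crossings.
The plan below uses exactly 13 crossings, so it is optimal:
1. Pilot goes to Station Beta with the sort-bot.
2. Pilot goes back to Station Alpha alone.
3. Pilot goes to Station Beta with the grip-bot.
4. Pilot goes back to Station Alpha alone.
5. Pilot goes to Station Beta with the weld-bot.
6. Pilot goes back to Station Alpha alone.
7. Pilot goes to Station Beta with the scan-bot.
8. Pilot goes back to Station Alpha alone.
9. Pilot goes to Station Beta with the pack-bot.
10. Pilot goes back to Station Alpha alone.
11. Pilot goes to Station Beta with the drill-bot.
12. Pilot goes back to Station Alpha alone.
13. Pilot goes to Station Beta with the paint-bot.

13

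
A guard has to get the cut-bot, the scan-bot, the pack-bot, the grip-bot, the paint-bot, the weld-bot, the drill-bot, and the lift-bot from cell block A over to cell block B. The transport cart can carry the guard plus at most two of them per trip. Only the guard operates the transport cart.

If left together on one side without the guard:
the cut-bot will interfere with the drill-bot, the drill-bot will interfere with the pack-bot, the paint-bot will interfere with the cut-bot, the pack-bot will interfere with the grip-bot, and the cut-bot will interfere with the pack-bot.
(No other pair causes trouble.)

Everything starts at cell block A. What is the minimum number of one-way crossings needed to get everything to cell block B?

13

Counting alone: the guard can take at most 2 across per trip to cell block B, so moving all 8 needs at least 4 loaded trips out, with a return between consecutive ones — at least 7 crossings.
The safety rule pushes this higher. Following every safe sequence of crossings, the most of the 8 that can be at cell block B as the transport cart arrives there on crossings 7, 9, 11 is 5, 6, 7 respectively — never all 8.
So no plan with fewer than 13 crossings exists, and this one achieves 13:
1. Guard goes to cell block B with the cut-bot and the pack-bot.  [cell block A: the drill-bot, the grip-bot, the lift-bot, the paint-bot, the scan-bot, the weld-bot | cell block B: the cut-bot, the pack-bot]
2. Guard goes back to cell block A with the cut-bot.  [cell block A: the cut-bot, the drill-bot, the grip-bot, the lift-bot, the paint-bot, the scan-bot, the weld-bot | cell block B: the pack-bot]
3. Guard goes to cell block B with the cut-bot and the scan-bot.  [cell block A: the drill-bot, the grip-bot, the lift-bot, the paint-bot, the weld-bot | cell block B: the cut-bot, the pack-bot, the scan-bot]
4. Guard goes back to cell block A with the cut-bot.  [cell block A: the cut-bot, the drill-bot, the grip-bot, the lift-bot, the paint-bot, the weld-bot | cell block B: the pack-bot, the scan-bot]
5. Guard goes to cell block B with the cut-bot and the grip-bot.  [cell block A: the drill-bot, the lift-bot, the paint-bot, the weld-bot | cell block B: the cut-bot, the grip-bot, the pack-bot, the scan-bot]
6. Guard goes back to cell block A with the pack-bot.  [cell block A: the drill-bot, the lift-bot, the pack-bot, the paint-bot, the weld-bot | cell block B: the cut-bot, the grip-bot, the scan-bot]
7. Guard goes to cell block B with the pack-bot and the weld-bot.  [cell block A: the drill-bot, the lift-bot, the paint-bot | cell block B: the cut-bot, the grip-bot, the pack-bot, the scan-bot, the weld-bot]
8. Guard goes back to cell block A with the pack-bot.  [cell block A: the drill-bot, the lift-bot, the pack-bot, the paint-bot | cell block B: the cut-bot, the grip-bot, the scan-bot, the weld-bot]
9. Guard goes to cell block B with the lift-bot and the pack-bot.  [cell block A: the drill-bot, the paint-bot | cell block B: the cut-bot, the grip-bot, the lift-bot, the pack-bot, the scan-bot, the weld-bot]
10. Guard goes back to cell block A with the pack-bot.  [cell block A: the drill-bot, the pack-bot, the paint-bot | cell block B: the cut-bot, the grip-bot, the lift-bot, the scan-bot, the weld-bot]
11. Guard goes to cell block B with the drill-bot and the paint-bot.  [cell block A: the pack-bot | cell block B: the cut-bot, the drill-bot, the grip-bot, the lift-bot, the paint-bot, the scan-bot, the weld-bot]
12. Guard goes back to cell block A with the cut-bot.  [cell block A: the cut-bot, the pack-bot | cell block B: the drill-bot, the grip-bot, the lift-bot, the paint-bot, the scan-bot, the weld-bot]
13. Guard goes to cell block B with the cut-bot and the pack-bot.  [cell block A: — | cell block B: the cut-bot, the drill-bot, the grip-bot, the lift-bot, the pack-bot, the paint-bot, the scan-bot, the weld-bot]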